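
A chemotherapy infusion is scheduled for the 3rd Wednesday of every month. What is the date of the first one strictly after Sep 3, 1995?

Sep 20, 1995

Sep 1995 starts on a Friday; its first Wednesday is the 6th, so the 3rd Wednesday is the 20th — Sep 20, 1995.
Sep 20, 1995 is after Sep 3, 1995, so that is the next one.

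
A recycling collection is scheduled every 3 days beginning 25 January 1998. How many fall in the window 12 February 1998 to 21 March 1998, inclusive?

Occurrences land 3·i days after 25 January 1998 for i = 0, 1, 2, …
12 February 1998 is 18 days after the start; 18 ÷ 3 = 6 remainder 0. First occurrence in the window: #7 on 12 February 1998 (6×3 = 18 days in).
21 March 1998 is 55 days after the start; 55 ÷ 3 = 18 remainder 1. Last occurrence in the window: #19 on 20 March 1998.
Occurrences #7 through #19: 13 in total.

13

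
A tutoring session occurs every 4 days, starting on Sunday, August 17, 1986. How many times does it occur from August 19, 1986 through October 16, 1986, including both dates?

Occurrences land 4·i days after August 17, 1986 for i = 0, 1, 2, …
August 19, 1986 is 2 days after the start; 2 ÷ 4 = 0 remainder 2; since the remainder is 2, round up to i = 1. First occurrence in the window: #2 on August 21, 1986 (1×4 = 4 days in).
October 16, 1986 is 60 days after the start; 60 ÷ 4 = 15 remainder 0. Last occurrence in the window: #16 on October 16, 1986.
Occurrences #2 through #16: 15 in total.

15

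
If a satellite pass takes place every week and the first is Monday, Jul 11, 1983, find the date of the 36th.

Mar 12, 1984

The 36th occurrence is 35 intervals after the first: 35 × 7 = 245 days after Jul 11, 1983.
Jul has 31 days — 20 days to the end of Jul leaves 225.
Aug has 31 days (194 left).
Sep has 30 days (164 left).
Oct has 31 days (133 left).
Nov has 30 days (103 left).
Dec has 31 days (72 left).
Jan has 31 days (41 left).
Feb has 29 days (12 left).
12 days into Mar → Mar 12, 1984.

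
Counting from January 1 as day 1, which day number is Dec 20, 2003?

Days in months before Dec: 31 + 28 + 31 + 30 + 31 + 30 + 31 + 31 + 30 + 31 + 30 = 334.
Plus 20 days into Dec → day 354.

354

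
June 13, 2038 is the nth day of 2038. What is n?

Days in months before June: 31 + 28 + 31 + 30 + 31 = 151.
Plus 13 days into June → day 164.

164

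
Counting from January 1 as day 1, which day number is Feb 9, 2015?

Days in months before Feb: 31 = 31.
Plus 9 days into Feb → day 40.

40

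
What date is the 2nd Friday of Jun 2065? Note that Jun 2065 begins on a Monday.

Jun 12, 2065

Jun 2065 begins on a Monday, so the first Friday is Jun 5 (4 days later).
The 2nd Friday is 1 weeks later: 5 + 7 = 12.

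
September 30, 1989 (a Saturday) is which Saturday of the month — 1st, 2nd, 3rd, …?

Day 30 falls in week ⌈30/7⌉ of the month.
Days 1–7 hold the 1st Saturday, 8–14 the 2nd, 15–21 the 3rd, 22–28 the 4th, 29–31 the 5th.
30 is in the range for the 5th.

5th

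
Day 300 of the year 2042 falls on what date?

2042-10-27

January has 31 days (300 − 31 = 269 remain).
February has 28 days (269 − 28 = 241 remain).
March has 31 days (241 − 31 = 210 remain).
April has 30 days (210 − 30 = 180 remain).
May has 31 days (180 − 31 = 149 remain).
June has 30 days (149 − 30 = 119 remain).
July has 31 days (119 − 31 = 88 remain).
August has 31 days (88 − 31 = 57 remain).
September has 30 days (57 − 30 = 27 remain).
27 into October → October 27.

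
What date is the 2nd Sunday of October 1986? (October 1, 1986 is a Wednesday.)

October 12, 1986

October 1986 begins on a Wednesday, so the first Sunday is October 5 (4 days later).
The 2nd Sunday is 1 weeks later: 5 + 7 = 12.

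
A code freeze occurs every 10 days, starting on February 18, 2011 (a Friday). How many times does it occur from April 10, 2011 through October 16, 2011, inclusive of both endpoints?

19

Occurrences land 10·i days after February 18, 2011 for i = 0, 1, 2, …
April 10, 2011 is 51 days after the start; 51 ÷ 10 = 5 remainder 1; since the remainder is 1, round up to i = 6. First occurrence in the window: #7 on April 19, 2011 (6×10 = 60 days in).
October 16, 2011 is 240 days after the start; 240 ÷ 10 = 24 remainder 0. Last occurrence in the window: #25 on October 16, 2011.
Occurrences #7 through #25: 19 in total.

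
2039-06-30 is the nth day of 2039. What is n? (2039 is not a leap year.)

Days in months before June: 31 + 28 + 31 + 30 + 31 = 151.
Plus 30 days into June → day 181.

181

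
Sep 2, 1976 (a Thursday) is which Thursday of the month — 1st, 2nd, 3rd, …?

Day 2 falls in week ⌈2/7⌉ of the month.
Days 1–7 hold the 1st Thursday, 8–14 the 2nd, 15–21 the 3rd, 22–28 the 4th, 29–31 the 5th.
2 is in the range for the 1st.

1st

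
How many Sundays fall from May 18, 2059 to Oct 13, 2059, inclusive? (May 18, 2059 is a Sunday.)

May 18, 2059 is a Sunday; the first Sunday on or after it is May 18, 2059.
From May 18, 2059 to Oct 13, 2059: 13 + 30 + 31 + 31 + 30 + 13 = 148 days (rest of May, Jun, Jul, Aug, Sep, Oct).
148 ÷ 7 = 21 full weeks with remainder 1, so 21 more Sundays after the first → 22.

22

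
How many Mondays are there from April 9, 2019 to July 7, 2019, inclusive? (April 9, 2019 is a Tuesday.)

April 9, 2019 is a Tuesday; the first Monday on or after it is April 15, 2019 (6 days later).
From April 15, 2019 to July 7, 2019: 15 + 31 + 30 + 7 = 83 days (rest of April, May, June, July).
83 ÷ 7 = 11 full weeks with remainder 6, so 11 more Mondays after the first → 12.

12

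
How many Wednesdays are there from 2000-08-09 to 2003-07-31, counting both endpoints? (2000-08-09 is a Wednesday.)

156

2000-08-09 is a Wednesday; the first Wednesday on or after it is 2000-08-09.
From 2000-08-09 to 2003-07-31: 144 + 365 + 365 + 212 = 1086 days (rest of 2000, 2001, 2002, to 2003-07-31 in 2003).
1086 ÷ 7 = 155 full weeks with remainder 1, so 155 more Wednesdays after the first → 156.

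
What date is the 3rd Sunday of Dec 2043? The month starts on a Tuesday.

Dec 2043 begins on a Tuesday, so the first Sunday is Dec 6 (5 days later).
The 3rd Sunday is 2 weeks later: 6 + 14 = 20.

Dec 20, 2043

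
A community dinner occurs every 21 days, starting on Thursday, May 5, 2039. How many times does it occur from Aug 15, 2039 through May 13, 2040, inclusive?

13

Occurrences land 21·i days after May 5, 2039 for i = 0, 1, 2, …
Aug 15, 2039 is 102 days after the start; 102 ÷ 21 = 4 remainder 18; since the remainder is 18, round up to i = 5. First occurrence in the window: #6 on Aug 18, 2039 (5×21 = 105 days in).
May 13, 2040 is 374 days after the start; 374 ÷ 21 = 17 remainder 17. Last occurrence in the window: #18 on Apr 26, 2040.
Occurrences #6 through #18: 13 in total.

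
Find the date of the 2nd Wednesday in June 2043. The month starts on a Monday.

June 2043 begins on a Monday, so the first Wednesday is June 3 (2 days later).
The 2nd Wednesday is 1 weeks later: 3 + 7 = 10.

June 10, 2043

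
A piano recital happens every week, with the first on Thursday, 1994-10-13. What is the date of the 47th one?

1995-08-31

The 47th occurrence is 46 intervals after the first: 46 × 7 = 322 days after 1994-10-13.
October has 31 days — 18 days to the end of October leaves 304.
November has 30 days (274 left).
December has 31 days (243 left).
January has 31 days (212 left).
February has 28 days (184 left).
March has 31 days (153 left).
April has 30 days (123 left).
May has 31 days (92 left).
June has 30 days (62 left).
July has 31 days (31 left).
31 days into August → 1995-08-31.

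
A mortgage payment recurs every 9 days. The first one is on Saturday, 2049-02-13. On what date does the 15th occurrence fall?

2049-06-19

The 15th occurrence is 14 intervals after the first: 14 × 9 = 126 days after 2049-02-13.
February has 28 days — 15 days to the end of February leaves 111.
March has 31 days (80 left).
April has 30 days (50 left).
May has 31 days (19 left).
19 days into June → 2049-06-19.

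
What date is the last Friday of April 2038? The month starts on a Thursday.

April 2038 begins on a Thursday, so the first Friday is April 2 (1 day later).
April 2038 has 30 days. Adding weeks: 2, 9, 16, 23, 30 — the last one ≤ 30 is the 30th.

April 30, 2038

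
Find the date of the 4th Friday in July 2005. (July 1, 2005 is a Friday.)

July 2005 begins on a Friday, so the first Friday is July 1.
The 4th Friday is 3 weeks later: 1 + 21 = 22.

July 22, 2005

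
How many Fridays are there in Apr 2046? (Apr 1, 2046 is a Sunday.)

4

Apr 1, 2046 is a Sunday; the first Friday on or after it is Apr 6, 2046 (5 days later).
From Apr 6, 2046 to Apr 30, 2046 is 30 − 6 = 24 days.
24 ÷ 7 = 3 full weeks with remainder 3, so 3 more Fridays after the first → 4.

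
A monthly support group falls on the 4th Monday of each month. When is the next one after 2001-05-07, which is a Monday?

May 2001 starts on a Tuesday; its first Monday is the 7th, so the 4th Monday is the 28th — 2001-05-28.
2001-05-28 is after 2001-05-07, so that is the next one.

2001-05-28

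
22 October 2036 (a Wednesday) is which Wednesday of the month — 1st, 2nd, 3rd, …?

4th

Day 22 falls in week ⌈22/7⌉ of the month.
Days 1–7 hold the 1st Wednesday, 8–14 the 2nd, 15–21 the 3rd, 22–28 the 4th, 29–31 the 5th.
22 is in the range for the 4th.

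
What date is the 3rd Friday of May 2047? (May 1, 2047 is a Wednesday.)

May 17, 2047

May 2047 begins on a Wednesday, so the first Friday is May 3 (2 days later).
The 3rd Friday is 2 weeks later: 3 + 14 = 17.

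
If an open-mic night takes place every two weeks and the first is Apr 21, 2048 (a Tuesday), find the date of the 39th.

The 39th occurrence is 38 intervals after the first: 38 × 14 = 532 days after Apr 21, 2048.
Apr has 30 days — 9 days to the end of Apr leaves 523.
From end of Apr to end of 2048 is 245 days (278 left).
Jan has 31 days (247 left).
Feb has 28 days (219 left).
Mar has 31 days (188 left).
Apr has 30 days (158 left).
May has 31 days (127 left).
Jun has 30 days (97 left).
Jul has 31 days (66 left).
Aug has 31 days (35 left).
Sep has 30 days (5 left).
5 days into Oct → Oct 5, 2049.

Oct 5, 2049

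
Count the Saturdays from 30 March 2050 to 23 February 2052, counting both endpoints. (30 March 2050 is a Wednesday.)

99

30 March 2050 is a Wednesday; the first Saturday on or after it is 2 April 2050 (3 days later).
From 2 April 2050 to 23 February 2052: 273 + 365 + 54 = 692 days (rest of 2050, 2051, to 23 February 2052 in 2052).
692 ÷ 7 = 98 full weeks with remainder 6, so 98 more Saturdays after the first → 99.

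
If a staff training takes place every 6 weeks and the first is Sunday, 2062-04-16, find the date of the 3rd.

The 3rd occurrence is 2 intervals after the first: 2 × 42 = 84 days after 2062-04-16.
April has 30 days — 14 days to the end of April leaves 70.
May has 31 days (39 left).
June has 30 days (9 left).
9 days into July → 2062-07-09.

2062-07-09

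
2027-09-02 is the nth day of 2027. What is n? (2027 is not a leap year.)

245

Days in months before September: 31 + 28 + 31 + 30 + 31 + 30 + 31 + 31 = 243.
Plus 2 days into September → day 245.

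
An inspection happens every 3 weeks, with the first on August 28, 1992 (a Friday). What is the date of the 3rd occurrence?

The 3rd occurrence is 2 intervals after the first: 2 × 21 = 42 days after August 28, 1992.
August has 31 days — 3 days to the end of August leaves 39.
September has 30 days (9 left).
9 days into October → October 9, 1992.

October 9, 1992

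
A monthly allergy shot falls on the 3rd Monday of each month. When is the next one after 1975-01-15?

1975-01-20

January 1975 starts on a Wednesday; its first Monday is the 6th, so the 3rd Monday is the 20th — 1975-01-20.
1975-01-20 is after 1975-01-15, so that is the next one.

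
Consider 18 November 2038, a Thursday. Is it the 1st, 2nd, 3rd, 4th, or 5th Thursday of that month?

3rd

Day 18 falls in week ⌈18/7⌉ of the month.
Days 1–7 hold the 1st Thursday, 8–14 the 2nd, 15–21 the 3rd, 22–28 the 4th, 29–31 the 5th.
18 is in the range for the 3rd.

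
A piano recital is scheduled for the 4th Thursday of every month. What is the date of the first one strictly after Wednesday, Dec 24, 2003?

Dec 25, 2003

Dec 2003 starts on a Monday; its first Thursday is the 4th, so the 4th Thursday is the 25th — Dec 25, 2003.
Dec 25, 2003 is after Dec 24, 2003, so that is the next one.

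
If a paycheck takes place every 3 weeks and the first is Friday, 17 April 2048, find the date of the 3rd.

29 May 2048

The 3rd occurrence is 2 intervals after the first: 2 × 21 = 42 days after 17 April 2048.
April has 30 days — 13 days to the end of April leaves 29.
29 days into May → 29 May 2048.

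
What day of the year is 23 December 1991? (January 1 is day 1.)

Days in months before December: 31 + 28 + 31 + 30 + 31 + 30 + 31 + 31 + 30 + 31 + 30 = 334.
Plus 23 days into December → day 357.

357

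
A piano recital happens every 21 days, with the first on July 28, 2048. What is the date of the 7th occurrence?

The 7th occurrence is 6 intervals after the first: 6 × 21 = 126 days after July 28, 2048.
July has 31 days — 3 days to the end of July leaves 123.
August has 31 days (92 left).
September has 30 days (62 left).
October has 31 days (31 left).
November has 30 days (1 left).
1 day into December → December 1, 2048.

December 1, 2048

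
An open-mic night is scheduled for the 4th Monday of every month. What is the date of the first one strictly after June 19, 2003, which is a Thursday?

June 23, 2003

June 2003 starts on a Sunday; its first Monday is the 2nd, so the 4th Monday is the 23rd — June 23, 2003.
June 23, 2003 is after June 19, 2003, so that is the next one.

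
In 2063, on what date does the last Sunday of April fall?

April 29, 2063

April 2063 begins on a Sunday, so the first Sunday is April 1.
April 2063 has 30 days. Adding weeks: 1, 8, 15, 22, 29 — the last one ≤ 30 is the 29th.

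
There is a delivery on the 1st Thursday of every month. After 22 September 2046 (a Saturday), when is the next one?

4 October 2046

September 2046 starts on a Saturday, so its 1st Thursday is 6 September 2046 (5 days in).
That is not after 22 September 2046, so look at October 2046.
October 2046 starts on a Monday, so its 1st Thursday is 4 October 2046 (3 days in).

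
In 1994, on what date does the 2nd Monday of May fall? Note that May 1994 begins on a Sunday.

May 9, 1994

May 1994 begins on a Sunday, so the first Monday is May 2 (1 day later).
The 2nd Monday is 1 weeks later: 2 + 7 = 9.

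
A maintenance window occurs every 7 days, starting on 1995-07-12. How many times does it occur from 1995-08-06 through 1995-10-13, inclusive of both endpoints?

10

Occurrences land 7·i days after 1995-07-12 for i = 0, 1, 2, …
1995-08-06 is 25 days after the start; 25 ÷ 7 = 3 remainder 4; since the remainder is 4, round up to i = 4. First occurrence in the window: #5 on 1995-08-09 (4×7 = 28 days in).
1995-10-13 is 93 days after the start; 93 ÷ 7 = 13 remainder 2. Last occurrence in the window: #14 on 1995-10-11.
Occurrences #5 through #14: 10 in total.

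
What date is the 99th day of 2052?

January has 31 days (99 − 31 = 68 remain).
February has 29 days (68 − 29 = 39 remain).
March has 31 days (39 − 31 = 8 remain).
8 into April → April 8.

2052-04-08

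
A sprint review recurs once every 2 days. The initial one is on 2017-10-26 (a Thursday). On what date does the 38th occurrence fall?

2018-01-08

The 38th occurrence is 37 intervals after the first: 37 × 2 = 74 days after 2017-10-26.
October has 31 days — 5 days to the end of October leaves 69.
November has 30 days (39 left).
December has 31 days (8 left).
8 days into January → 2018-01-08.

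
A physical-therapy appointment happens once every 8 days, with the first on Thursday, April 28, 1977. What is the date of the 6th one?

The 6th occurrence is 5 intervals after the first: 5 × 8 = 40 days after April 28, 1977.
April has 30 days — 2 days to the end of April leaves 38.
May has 31 days (7 left).
7 days into June → June 7, 1977.

June 7, 1977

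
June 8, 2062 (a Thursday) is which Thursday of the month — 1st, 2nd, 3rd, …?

2nd

Day 8 falls in week ⌈8/7⌉ of the month.
Days 1–7 hold the 1st Thursday, 8–14 the 2nd, 15–21 the 3rd, 22–28 the 4th, 29–31 the 5th.
8 is in the range for the 2nd.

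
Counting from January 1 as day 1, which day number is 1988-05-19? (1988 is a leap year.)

140

Days in months before May: 31 + 29 + 31 + 30 = 121.
Plus 19 days into May → day 140.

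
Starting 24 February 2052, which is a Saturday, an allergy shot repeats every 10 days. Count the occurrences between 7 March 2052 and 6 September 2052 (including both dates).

18

Occurrences land 10·i days after 24 February 2052 for i = 0, 1, 2, …
7 March 2052 is 12 days after the start; 12 ÷ 10 = 1 remainder 2; since the remainder is 2, round up to i = 2. First occurrence in the window: #3 on 15 March 2052 (2×10 = 20 days in).
6 September 2052 is 195 days after the start; 195 ÷ 10 = 19 remainder 5. Last occurrence in the window: #20 on 1 September 2052.
Occurrences #3 through #20: 18 in total.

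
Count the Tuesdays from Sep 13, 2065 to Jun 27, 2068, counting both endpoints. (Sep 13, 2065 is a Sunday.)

Sep 13, 2065 is a Sunday; the first Tuesday on or after it is Sep 15, 2065 (2 days later).
From Sep 15, 2065 to Jun 27, 2068: 107 + 365 + 365 + 179 = 1016 days (rest of 2065, 2066, 2067, to Jun 27, 2068 in 2068).
1016 ÷ 7 = 145 full weeks with remainder 1, so 145 more Tuesdays after the first → 146.

146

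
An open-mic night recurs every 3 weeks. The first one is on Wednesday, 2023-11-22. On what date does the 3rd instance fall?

The 3rd occurrence is 2 intervals after the first: 2 × 21 = 42 days after 2023-11-22.
November has 30 days — 8 days to the end of November leaves 34.
December has 31 days (3 left).
3 days into January → 2024-01-03.

2024-01-03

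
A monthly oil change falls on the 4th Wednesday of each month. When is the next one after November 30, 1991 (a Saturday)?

November 1991 starts on a Friday; its first Wednesday is the 6th, so the 4th Wednesday is the 27th — November 27, 1991.
That is not after November 30, 1991, so look at December 1991.
December 1991 starts on a Sunday; its first Wednesday is the 4th, so the 4th Wednesday is the 25th — December 25, 1991.

December 25, 1991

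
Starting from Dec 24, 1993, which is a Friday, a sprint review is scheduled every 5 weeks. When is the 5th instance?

The 5th occurrence is 4 intervals after the first: 4 × 35 = 140 days after Dec 24, 1993.
Dec has 31 days — 7 days to the end of Dec leaves 133.
Jan has 31 days (102 left).
Feb has 28 days (74 left).
Mar has 31 days (43 left).
Apr has 30 days (13 left).
13 days into May → May 13, 1994.

May 13, 1994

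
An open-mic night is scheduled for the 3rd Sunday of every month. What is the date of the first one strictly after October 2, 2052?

October 20, 2052

October 2052 starts on a Tuesday; its first Sunday is the 6th, so the 3rd Sunday is the 20th — October 20, 2052.
October 20, 2052 is after October 2, 2052, so that is the next one.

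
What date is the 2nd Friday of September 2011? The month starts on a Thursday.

September 9, 2011

September 2011 begins on a Thursday, so the first Friday is September 2 (1 day later).
The 2nd Friday is 1 weeks later: 2 + 7 = 9.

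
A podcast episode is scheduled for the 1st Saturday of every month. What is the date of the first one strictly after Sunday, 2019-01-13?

January 2019 starts on a Tuesday, so its 1st Saturday is 2019-01-05 (4 days in).
That is not after 2019-01-13, so look at February 2019.
February 2019 starts on a Friday, so its 1st Saturday is 2019-02-02 (1 day in).

2019-02-02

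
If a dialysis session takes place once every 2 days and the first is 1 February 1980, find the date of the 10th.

The 10th occurrence is 9 intervals after the first: 9 × 2 = 18 days after 1 February 1980.
18 days later is 19 February 1980.

19 February 1980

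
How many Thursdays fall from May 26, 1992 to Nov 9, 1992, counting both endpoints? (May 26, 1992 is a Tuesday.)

May 26, 1992 is a Tuesday; the first Thursday on or after it is May 28, 1992 (2 days later).
From May 28, 1992 to Nov 9, 1992: 3 + 30 + 31 + 31 + 30 + 31 + 9 = 165 days (rest of May, Jun, Jul, Aug, Sep, Oct, Nov).
165 ÷ 7 = 23 full weeks with remainder 4, so 23 more Thursdays after the first → 24.

24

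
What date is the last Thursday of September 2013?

2013-09-26

September 2013 begins on a Sunday, so the first Thursday is September 5 (4 days later).
September 2013 has 30 days. Adding weeks: 5, 12, 19, 26 — the last one ≤ 30 is the 26th.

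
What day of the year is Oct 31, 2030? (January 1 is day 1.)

304

Days in months before Oct: 31 + 28 + 31 + 30 + 31 + 30 + 31 + 31 + 30 = 273.
Plus 31 days into Oct → day 304.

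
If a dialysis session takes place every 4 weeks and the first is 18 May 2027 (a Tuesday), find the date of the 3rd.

13 July 2027

The 3rd occurrence is 2 intervals after the first: 2 × 28 = 56 days after 18 May 2027.
May has 31 days — 13 days to the end of May leaves 43.
June has 30 days (13 left).
13 days into July → 13 July 2027.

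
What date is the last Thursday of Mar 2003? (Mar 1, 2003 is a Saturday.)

Mar 2003 begins on a Saturday, so the first Thursday is Mar 6 (5 days later).
Mar 2003 has 31 days. Adding weeks: 6, 13, 20, 27 — the last one ≤ 31 is the 27th.

Mar 27, 2003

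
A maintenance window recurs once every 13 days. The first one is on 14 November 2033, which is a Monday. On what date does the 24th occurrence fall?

The 24th occurrence is 23 intervals after the first: 23 × 13 = 299 days after 14 November 2033.
November has 30 days — 16 days to the end of November leaves 283.
December has 31 days (252 left).
January has 31 days (221 left).
February has 28 days (193 left).
March has 31 days (162 left).
April has 30 days (132 left).
May has 31 days (101 left).
June has 30 days (71 left).
July has 31 days (40 left).
August has 31 days (9 left).
9 days into September → 9 September 2034.

9 September 2034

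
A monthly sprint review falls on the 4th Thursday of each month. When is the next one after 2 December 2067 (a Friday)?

December 2067 starts on a Thursday; its first Thursday is the 1st, so the 4th Thursday is the 22nd — 22 December 2067.
22 December 2067 is after 2 December 2067, so that is the next one.

22 December 2067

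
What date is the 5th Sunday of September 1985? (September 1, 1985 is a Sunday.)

29 September 1985

September 1985 begins on a Sunday, so the first Sunday is September 1.
The 5th Sunday is 4 weeks later: 1 + 28 = 29.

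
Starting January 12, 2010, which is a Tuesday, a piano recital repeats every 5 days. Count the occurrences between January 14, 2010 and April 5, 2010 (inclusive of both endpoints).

16

Occurrences land 5·i days after January 12, 2010 for i = 0, 1, 2, …
January 14, 2010 is 2 days after the start; 2 ÷ 5 = 0 remainder 2; since the remainder is 2, round up to i = 1. First occurrence in the window: #2 on January 17, 2010 (1×5 = 5 days in).
April 5, 2010 is 83 days after the start; 83 ÷ 5 = 16 remainder 3. Last occurrence in the window: #17 on April 2, 2010.
Occurrences #2 through #17: 16 in total.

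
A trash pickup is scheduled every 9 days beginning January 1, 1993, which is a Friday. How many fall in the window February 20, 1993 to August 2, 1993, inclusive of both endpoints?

Occurrences land 9·i days after January 1, 1993 for i = 0, 1, 2, …
February 20, 1993 is 50 days after the start; 50 ÷ 9 = 5 remainder 5; since the remainder is 5, round up to i = 6. First occurrence in the window: #7 on February 24, 1993 (6×9 = 54 days in).
August 2, 1993 is 213 days after the start; 213 ÷ 9 = 23 remainder 6. Last occurrence in the window: #24 on July 27, 1993.
Occurrences #7 through #24: 18 in total.

18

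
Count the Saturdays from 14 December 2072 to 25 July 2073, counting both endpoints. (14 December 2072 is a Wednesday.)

32

14 December 2072 is a Wednesday; the first Saturday on or after it is 17 December 2072 (3 days later).
From 17 December 2072 to 25 July 2073: 14 + 31 + 28 + 31 + 30 + 31 + 30 + 25 = 220 days (rest of December, January, February, March, April, May, June, July).
220 ÷ 7 = 31 full weeks with remainder 3, so 31 more Saturdays after the first → 32.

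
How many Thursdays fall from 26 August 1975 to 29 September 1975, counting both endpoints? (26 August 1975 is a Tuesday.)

26 August 1975 is a Tuesday; the first Thursday on or after it is 28 August 1975 (2 days later).
From 28 August 1975 to 29 September 1975: 3 + 29 = 32 days (rest of August, September).
32 ÷ 7 = 4 full weeks with remainder 4, so 4 more Thursdays after the first → 5.

5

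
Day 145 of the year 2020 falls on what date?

Jan has 31 days (145 − 31 = 114 remain).
Feb has 29 days (114 − 29 = 85 remain).
Mar has 31 days (85 − 31 = 54 remain).
Apr has 30 days (54 − 30 = 24 remain).
24 into May → May 24.

May 24, 2020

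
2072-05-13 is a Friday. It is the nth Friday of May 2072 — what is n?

Day 13 falls in week ⌈13/7⌉ of the month.
Days 1–7 hold the 1st Friday, 8–14 the 2nd, 15–21 the 3rd, 22–28 the 4th, 29–31 the 5th.
13 is in the range for the 2nd.

2nd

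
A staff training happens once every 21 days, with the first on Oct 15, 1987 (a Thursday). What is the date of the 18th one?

The 18th occurrence is 17 intervals after the first: 17 × 21 = 357 days after Oct 15, 1987.
Oct has 31 days — 16 days to the end of Oct leaves 341.
Nov has 30 days (311 left).
Dec has 31 days (280 left).
Jan has 31 days (249 left).
Feb has 29 days (220 left).
Mar has 31 days (189 left).
Apr has 30 days (159 left).
May has 31 days (128 left).
Jun has 30 days (98 left).
Jul has 31 days (67 left).
Aug has 31 days (36 left).
Sep has 30 days (6 left).
6 days into Oct → Oct 6, 1988.

Oct 6, 1988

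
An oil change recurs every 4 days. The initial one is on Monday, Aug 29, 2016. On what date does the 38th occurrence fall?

Jan 24, 2017

The 38th occurrence is 37 intervals after the first: 37 × 4 = 148 days after Aug 29, 2016.
Aug has 31 days — 2 days to the end of Aug leaves 146.
Sep has 30 days (116 left).
Oct has 31 days (85 left).
Nov has 30 days (55 left).
Dec has 31 days (24 left).
24 days into Jan → Jan 24, 2017.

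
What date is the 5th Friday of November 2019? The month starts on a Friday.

November 2019 begins on a Friday, so the first Friday is November 1.
The 5th Friday is 4 weeks later: 1 + 28 = 29.

2019-11-29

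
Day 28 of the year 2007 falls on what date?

2007-01-28

28 into January → January 28.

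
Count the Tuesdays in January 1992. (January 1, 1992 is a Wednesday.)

4

January 1, 1992 is a Wednesday; the first Tuesday on or after it is January 7, 1992 (6 days later).
From January 7, 1992 to January 31, 1992 is 31 − 7 = 24 days.
24 ÷ 7 = 3 full weeks with remainder 3, so 3 more Tuesdays after the first → 4.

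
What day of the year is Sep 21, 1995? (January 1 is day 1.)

Days in months before Sep: 31 + 28 + 31 + 30 + 31 + 30 + 31 + 31 = 243.
Plus 21 days into Sep → day 264.

264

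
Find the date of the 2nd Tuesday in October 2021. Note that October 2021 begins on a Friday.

October 2021 begins on a Friday, so the first Tuesday is October 5 (4 days later).
The 2nd Tuesday is 1 weeks later: 5 + 7 = 12.

October 12, 2021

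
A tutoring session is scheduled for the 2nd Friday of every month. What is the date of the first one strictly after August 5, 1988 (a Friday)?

August 1988 starts on a Monday; its first Friday is the 5th, so the 2nd Friday is the 12th — August 12, 1988.
August 12, 1988 is after August 5, 1988, so that is the next one.

August 12, 1988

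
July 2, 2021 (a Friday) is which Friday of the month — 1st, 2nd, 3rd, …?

1st

Day 2 falls in week ⌈2/7⌉ of the month.
Days 1–7 hold the 1st Friday, 8–14 the 2nd, 15–21 the 3rd, 22–28 the 4th, 29–31 the 5th.
2 is in the range for the 1st.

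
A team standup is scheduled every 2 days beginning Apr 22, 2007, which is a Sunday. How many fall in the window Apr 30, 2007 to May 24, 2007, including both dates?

Occurrences land 2·i days after Apr 22, 2007 for i = 0, 1, 2, …
Apr 30, 2007 is 8 days after the start; 8 ÷ 2 = 4 remainder 0. First occurrence in the window: #5 on Apr 30, 2007 (4×2 = 8 days in).
May 24, 2007 is 32 days after the start; 32 ÷ 2 = 16 remainder 0. Last occurrence in the window: #17 on May 24, 2007.
Occurrences #5 through #17: 13 in total.

13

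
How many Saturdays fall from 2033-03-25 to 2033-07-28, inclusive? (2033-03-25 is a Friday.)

2033-03-25 is a Friday; the first Saturday on or after it is 2033-03-26 (1 day later).
From 2033-03-26 to 2033-07-28: 5 + 30 + 31 + 30 + 28 = 124 days (rest of March, April, May, June, July).
124 ÷ 7 = 17 full weeks with remainder 5, so 17 more Saturdays after the first → 18.

18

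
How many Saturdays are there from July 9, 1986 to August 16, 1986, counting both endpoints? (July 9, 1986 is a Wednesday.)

6

July 9, 1986 is a Wednesday; the first Saturday on or after it is July 12, 1986 (3 days later).
From July 12, 1986 to August 16, 1986: 19 + 16 = 35 days (rest of July, August).
35 ÷ 7 = 5 full weeks with remainder 0, so 5 more Saturdays after the first → 6.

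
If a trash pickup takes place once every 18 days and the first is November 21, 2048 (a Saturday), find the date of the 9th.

The 9th occurrence is 8 intervals after the first: 8 × 18 = 144 days after November 21, 2048.
November has 30 days — 9 days to the end of November leaves 135.
December has 31 days (104 left).
January has 31 days (73 left).
February has 28 days (45 left).
March has 31 days (14 left).
14 days into April → April 14, 2049.

April 14, 2049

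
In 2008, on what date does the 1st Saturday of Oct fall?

Oct 2008 begins on a Wednesday, so the first Saturday is Oct 4 (3 days later).

Oct 4, 2008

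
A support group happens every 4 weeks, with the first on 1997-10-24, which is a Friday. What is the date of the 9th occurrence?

1998-06-05

The 9th occurrence is 8 intervals after the first: 8 × 28 = 224 days after 1997-10-24.
October has 31 days — 7 days to the end of October leaves 217.
November has 30 days (187 left).
December has 31 days (156 left).
January has 31 days (125 left).
February has 28 days (97 left).
March has 31 days (66 left).
April has 30 days (36 left).
May has 31 days (5 left).
5 days into June → 1998-06-05.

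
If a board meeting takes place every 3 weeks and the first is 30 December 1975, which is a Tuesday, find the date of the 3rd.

10 February 1976

The 3rd occurrence is 2 intervals after the first: 2 × 21 = 42 days after 30 December 1975.
December has 31 days — 1 day to the end of December leaves 41.
January has 31 days (10 left).
10 days into February → 10 February 1976.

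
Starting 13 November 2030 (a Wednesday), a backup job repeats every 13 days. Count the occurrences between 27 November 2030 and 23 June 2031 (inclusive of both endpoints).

Occurrences land 13·i days after 13 November 2030 for i = 0, 1, 2, …
27 November 2030 is 14 days after the start; 14 ÷ 13 = 1 remainder 1; since the remainder is 1, round up to i = 2. First occurrence in the window: #3 on 9 December 2030 (2×13 = 26 days in).
23 June 2031 is 222 days after the start; 222 ÷ 13 = 17 remainder 1. Last occurrence in the window: #18 on 22 June 2031.
Occurrences #3 through #18: 16 in total.

16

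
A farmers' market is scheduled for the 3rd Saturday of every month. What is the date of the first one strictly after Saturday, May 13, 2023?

May 2023 starts on a Monday; its first Saturday is the 6th, so the 3rd Saturday is the 20th — May 20, 2023.
May 20, 2023 is after May 13, 2023, so that is the next one.

May 20, 2023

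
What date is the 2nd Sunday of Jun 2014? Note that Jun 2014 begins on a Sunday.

Jun 8, 2014

Jun 2014 begins on a Sunday, so the first Sunday is Jun 1.
The 2nd Sunday is 1 weeks later: 1 + 7 = 8.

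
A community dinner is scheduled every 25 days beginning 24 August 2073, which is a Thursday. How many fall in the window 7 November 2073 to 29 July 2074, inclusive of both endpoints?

11

Occurrences land 25·i days after 24 August 2073 for i = 0, 1, 2, …
7 November 2073 is 75 days after the start; 75 ÷ 25 = 3 remainder 0. First occurrence in the window: #4 on 7 November 2073 (3×25 = 75 days in).
29 July 2074 is 339 days after the start; 339 ÷ 25 = 13 remainder 14. Last occurrence in the window: #14 on 15 July 2074.
Occurrences #4 through #14: 11 in total.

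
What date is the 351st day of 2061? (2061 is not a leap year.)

Jan has 31 days (351 − 31 = 320 remain).
Feb has 28 days (320 − 28 = 292 remain).
Mar has 31 days (292 − 31 = 261 remain).
Apr has 30 days (261 − 30 = 231 remain).
May has 31 days (231 − 31 = 200 remain).
Jun has 30 days (200 − 30 = 170 remain).
Jul has 31 days (170 − 31 = 139 remain).
Aug has 31 days (139 − 31 = 108 remain).
Sep has 30 days (108 − 30 = 78 remain).
Oct has 31 days (78 − 31 = 47 remain).
Nov has 30 days (47 − 30 = 17 remain).
17 into Dec → Dec 17.

Dec 17, 2061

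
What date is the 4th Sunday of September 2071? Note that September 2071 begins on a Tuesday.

September 27, 2071

September 2071 begins on a Tuesday, so the first Sunday is September 6 (5 days later).
The 4th Sunday is 3 weeks later: 6 + 21 = 27.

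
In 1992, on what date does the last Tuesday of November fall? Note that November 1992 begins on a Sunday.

November 1992 begins on a Sunday, so the first Tuesday is November 3 (2 days later).
November 1992 has 30 days. Adding weeks: 3, 10, 17, 24 — the last one ≤ 30 is the 24th.

24 November 1992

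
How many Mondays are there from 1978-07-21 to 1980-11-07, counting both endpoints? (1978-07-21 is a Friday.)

120

1978-07-21 is a Friday; the first Monday on or after it is 1978-07-24 (3 days later).
From 1978-07-24 to 1980-11-07: 160 + 365 + 312 = 837 days (rest of 1978, 1979, to 1980-11-07 in 1980).
837 ÷ 7 = 119 full weeks with remainder 4, so 119 more Mondays after the first → 120.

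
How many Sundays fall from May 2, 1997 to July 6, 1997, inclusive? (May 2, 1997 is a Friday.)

May 2, 1997 is a Friday; the first Sunday on or after it is May 4, 1997 (2 days later).
From May 4, 1997 to July 6, 1997: 27 + 30 + 6 = 63 days (rest of May, June, July).
63 ÷ 7 = 9 full weeks with remainder 0, so 9 more Sundays after the first → 10.

10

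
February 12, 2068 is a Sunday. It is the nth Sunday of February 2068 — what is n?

Day 12 falls in week ⌈12/7⌉ of the month.
Days 1–7 hold the 1st Sunday, 8–14 the 2nd, 15–21 the 3rd, 22–28 the 4th, 29–31 the 5th.
12 is in the range for the 2nd.

2nd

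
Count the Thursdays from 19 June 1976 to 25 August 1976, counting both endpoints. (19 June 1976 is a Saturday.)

9

19 June 1976 is a Saturday; the first Thursday on or after it is 24 June 1976 (5 days later).
From 24 June 1976 to 25 August 1976: 6 + 31 + 25 = 62 days (rest of June, July, August).
62 ÷ 7 = 8 full weeks with remainder 6, so 8 more Thursdays after the first → 9.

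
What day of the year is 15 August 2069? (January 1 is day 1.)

Days in months before August: 31 + 28 + 31 + 30 + 31 + 30 + 31 = 212.
Plus 15 days into August → day 227.

227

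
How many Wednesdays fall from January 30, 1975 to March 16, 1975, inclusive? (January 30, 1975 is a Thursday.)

January 30, 1975 is a Thursday; the first Wednesday on or after it is February 5, 1975 (6 days later).
From February 5, 1975 to March 16, 1975: 23 + 16 = 39 days (rest of February, March).
39 ÷ 7 = 5 full weeks with remainder 4, so 5 more Wednesdays after the first → 6.

6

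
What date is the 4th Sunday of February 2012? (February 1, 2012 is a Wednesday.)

February 2012 begins on a Wednesday, so the first Sunday is February 5 (4 days later).
The 4th Sunday is 3 weeks later: 5 + 21 = 26.

26 February 2012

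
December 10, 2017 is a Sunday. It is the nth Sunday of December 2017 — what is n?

2nd

Day 10 falls in week ⌈10/7⌉ of the month.
Days 1–7 hold the 1st Sunday, 8–14 the 2nd, 15–21 the 3rd, 22–28 the 4th, 29–31 the 5th.
10 is in the range for the 2nd.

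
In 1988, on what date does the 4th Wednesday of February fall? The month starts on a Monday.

February 1988 begins on a Monday, so the first Wednesday is February 3 (2 days later).
The 4th Wednesday is 3 weeks later: 3 + 21 = 24.

February 24, 1988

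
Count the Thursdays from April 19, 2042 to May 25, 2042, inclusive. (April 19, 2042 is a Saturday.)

April 19, 2042 is a Saturday; the first Thursday on or after it is April 24, 2042 (5 days later).
From April 24, 2042 to May 25, 2042: 6 + 25 = 31 days (rest of April, May).
31 ÷ 7 = 4 full weeks with remainder 3, so 4 more Thursdays after the first → 5.

5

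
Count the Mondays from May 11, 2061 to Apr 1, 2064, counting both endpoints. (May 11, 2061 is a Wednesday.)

151

May 11, 2061 is a Wednesday; the first Monday on or after it is May 16, 2061 (5 days later).
From May 16, 2061 to Apr 1, 2064: 229 + 365 + 365 + 92 = 1051 days (rest of 2061, 2062, 2063, to Apr 1, 2064 in 2064).
1051 ÷ 7 = 150 full weeks with remainder 1, so 150 more Mondays after the first → 151.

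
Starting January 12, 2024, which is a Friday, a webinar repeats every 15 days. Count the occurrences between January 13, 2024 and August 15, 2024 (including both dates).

Occurrences land 15·i days after January 12, 2024 for i = 0, 1, 2, …
January 13, 2024 is 1 day after the start; 1 ÷ 15 = 0 remainder 1; since the remainder is 1, round up to i = 1. First occurrence in the window: #2 on January 27, 2024 (1×15 = 15 days in).
August 15, 2024 is 216 days after the start; 216 ÷ 15 = 14 remainder 6. Last occurrence in the window: #15 on August 9, 2024.
Occurrences #2 through #15: 14 in total.

14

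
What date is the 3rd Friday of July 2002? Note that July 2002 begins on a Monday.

July 2002 begins on a Monday, so the first Friday is July 5 (4 days later).
The 3rd Friday is 2 weeks later: 5 + 14 = 19.

19 July 2002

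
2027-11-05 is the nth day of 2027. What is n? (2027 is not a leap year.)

Days in months before November: 31 + 28 + 31 + 30 + 31 + 30 + 31 + 31 + 30 + 31 = 304.
Plus 5 days into November → day 309.

309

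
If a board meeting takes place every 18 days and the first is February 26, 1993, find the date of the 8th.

The 8th occurrence is 7 intervals after the first: 7 × 18 = 126 days after February 26, 1993.
February has 28 days — 2 days to the end of February leaves 124.
March has 31 days (93 left).
April has 30 days (63 left).
May has 31 days (32 left).
June has 30 days (2 left).
2 days into July → July 2, 1993.

July 2, 1993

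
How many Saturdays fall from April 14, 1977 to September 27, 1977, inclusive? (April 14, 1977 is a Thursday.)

April 14, 1977 is a Thursday; the first Saturday on or after it is April 16, 1977 (2 days later).
From April 16, 1977 to September 27, 1977: 14 + 31 + 30 + 31 + 31 + 27 = 164 days (rest of April, May, June, July, August, September).
164 ÷ 7 = 23 full weeks with remainder 3, so 23 more Saturdays after the first → 24.

24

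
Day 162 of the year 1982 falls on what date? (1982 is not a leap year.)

June 11, 1982

January has 31 days (162 − 31 = 131 remain).
February has 28 days (131 − 28 = 103 remain).
March has 31 days (103 − 31 = 72 remain).
April has 30 days (72 − 30 = 42 remain).
May has 31 days (42 − 31 = 11 remain).
11 into June → June 11.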